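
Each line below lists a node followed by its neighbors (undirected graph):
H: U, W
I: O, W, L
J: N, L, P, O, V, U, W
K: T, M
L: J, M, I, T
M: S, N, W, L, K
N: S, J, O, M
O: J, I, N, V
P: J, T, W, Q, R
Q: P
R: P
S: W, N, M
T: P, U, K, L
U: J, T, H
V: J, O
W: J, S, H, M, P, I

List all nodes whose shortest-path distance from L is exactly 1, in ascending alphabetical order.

Level 0: L
Level 1: I, J, M, T
Level 2: K, N, O, P, S, U, V, W
Level 3: H, Q, R

I, J, M, T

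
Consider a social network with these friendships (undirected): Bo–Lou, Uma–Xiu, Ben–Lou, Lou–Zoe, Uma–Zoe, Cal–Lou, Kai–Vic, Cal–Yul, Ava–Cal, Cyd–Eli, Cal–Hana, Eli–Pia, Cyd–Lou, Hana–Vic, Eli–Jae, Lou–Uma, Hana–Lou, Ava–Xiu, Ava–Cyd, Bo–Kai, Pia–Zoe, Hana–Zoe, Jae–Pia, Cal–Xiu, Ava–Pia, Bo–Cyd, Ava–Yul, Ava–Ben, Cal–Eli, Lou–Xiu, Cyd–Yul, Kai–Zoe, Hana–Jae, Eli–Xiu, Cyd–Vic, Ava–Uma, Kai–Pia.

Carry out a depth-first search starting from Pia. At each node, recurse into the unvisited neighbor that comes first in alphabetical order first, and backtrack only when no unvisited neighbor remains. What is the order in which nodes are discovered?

Pia, Ava, Ben, Lou, Bo, Cyd, Eli, Cal, Hana, Jae, Vic, Kai, Zoe, Uma, Xiu, Yul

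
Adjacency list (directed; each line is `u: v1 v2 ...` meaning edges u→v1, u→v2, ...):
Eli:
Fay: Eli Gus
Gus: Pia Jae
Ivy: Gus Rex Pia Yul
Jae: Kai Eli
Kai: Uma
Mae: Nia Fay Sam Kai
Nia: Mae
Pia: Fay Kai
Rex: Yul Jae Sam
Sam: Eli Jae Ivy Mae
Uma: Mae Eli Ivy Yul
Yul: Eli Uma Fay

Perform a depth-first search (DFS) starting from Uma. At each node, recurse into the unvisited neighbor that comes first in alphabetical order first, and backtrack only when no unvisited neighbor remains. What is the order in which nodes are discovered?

Visit Uma
Uma → Eli
Uma → Ivy
Ivy → Gus
Gus → Jae
Jae → Kai
Gus → Pia
Pia → Fay
Ivy → Rex
Rex → Sam
Sam → Mae
Mae → Nia
Rex → Yul

Uma → Eli → Ivy → Gus → Jae → Kai → Pia → Fay → Rex → Sam → Mae → Nia → Yul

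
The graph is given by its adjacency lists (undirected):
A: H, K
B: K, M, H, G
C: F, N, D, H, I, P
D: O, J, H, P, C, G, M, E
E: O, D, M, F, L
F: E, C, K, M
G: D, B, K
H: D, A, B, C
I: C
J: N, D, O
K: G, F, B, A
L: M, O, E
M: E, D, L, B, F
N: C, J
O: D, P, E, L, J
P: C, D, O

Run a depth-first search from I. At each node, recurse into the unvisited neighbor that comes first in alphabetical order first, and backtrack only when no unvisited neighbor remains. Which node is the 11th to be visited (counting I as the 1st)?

Visit I
I → C
C → D
D → E
E → F
F → K
K → A
A → H
H → B
B → G
B → M
M → L
L → O
O → J
J → N
O → P

Visit order: I, C, D, E, F, K, A, H, B, G, M, L, O, J, N, P

M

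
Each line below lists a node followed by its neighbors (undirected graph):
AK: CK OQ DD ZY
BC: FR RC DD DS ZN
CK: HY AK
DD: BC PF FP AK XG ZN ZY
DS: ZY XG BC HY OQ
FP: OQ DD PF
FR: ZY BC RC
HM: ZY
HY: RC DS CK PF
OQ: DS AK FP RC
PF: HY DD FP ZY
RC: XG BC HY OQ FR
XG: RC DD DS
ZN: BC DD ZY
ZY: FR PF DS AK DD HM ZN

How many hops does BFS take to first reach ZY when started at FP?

2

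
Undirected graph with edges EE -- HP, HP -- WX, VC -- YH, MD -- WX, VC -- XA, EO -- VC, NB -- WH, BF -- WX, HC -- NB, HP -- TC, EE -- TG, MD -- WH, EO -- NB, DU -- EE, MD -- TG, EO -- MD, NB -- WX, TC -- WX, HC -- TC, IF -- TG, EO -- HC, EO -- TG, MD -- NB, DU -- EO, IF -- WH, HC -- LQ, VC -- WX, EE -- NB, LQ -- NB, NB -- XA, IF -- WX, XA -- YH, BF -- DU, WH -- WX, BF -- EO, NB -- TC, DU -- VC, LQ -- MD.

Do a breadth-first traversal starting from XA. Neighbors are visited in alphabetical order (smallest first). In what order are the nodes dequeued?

XA NB VC YH EE EO HC LQ MD TC WH WX DU HP TG BF IF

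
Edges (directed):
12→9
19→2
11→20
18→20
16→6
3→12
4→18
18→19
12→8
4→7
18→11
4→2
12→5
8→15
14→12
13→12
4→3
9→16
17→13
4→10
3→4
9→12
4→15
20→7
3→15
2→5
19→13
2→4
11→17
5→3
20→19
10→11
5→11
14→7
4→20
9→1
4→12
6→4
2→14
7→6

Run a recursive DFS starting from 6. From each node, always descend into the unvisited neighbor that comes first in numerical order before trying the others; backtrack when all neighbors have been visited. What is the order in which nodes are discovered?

6 → 4 → 2 → 5 → 3 → 12 → 8 → 15 → 9 → 1 → 16 → 11 → 17 → 13 → 20 → 7 → 19 → 14 → 10 → 18

Visit 6
6 → 4
4 → 2
2 → 5
5 → 3
3 → 12
12 → 8
8 → 15
12 → 9
9 → 1
9 → 16
5 → 11
11 → 17
17 → 13
11 → 20
20 → 7
20 → 19
2 → 14
4 → 10
4 → 18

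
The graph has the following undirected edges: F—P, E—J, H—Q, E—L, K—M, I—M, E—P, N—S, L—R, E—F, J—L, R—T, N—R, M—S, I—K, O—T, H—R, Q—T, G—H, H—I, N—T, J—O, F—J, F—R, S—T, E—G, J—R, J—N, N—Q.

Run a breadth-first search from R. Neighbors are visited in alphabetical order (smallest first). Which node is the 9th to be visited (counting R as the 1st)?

P

Visit R; enqueue F, H, J, L, N, T → queue [F, H, J, L, N, T]
Visit F; enqueue E, P → queue [H, J, L, N, T, E, P]
Visit H; enqueue G, I, Q → queue [J, L, N, T, E, P, G, I, Q]
Visit J; enqueue O → queue [L, N, T, E, P, G, I, Q, O]
Visit L → queue [N, T, E, P, G, I, Q, O]
Visit N; enqueue S → queue [T, E, P, G, I, Q, O, S]
Visit T → queue [E, P, G, I, Q, O, S]
Visit E → queue [P, G, I, Q, O, S]
Visit P → queue [G, I, Q, O, S]
Visit G → queue [I, Q, O, S]
Visit I; enqueue K, M → queue [Q, O, S, K, M]
Visit Q → queue [O, S, K, M]
Visit O → queue [S, K, M]
Visit S → queue [K, M]
Visit K → queue [M]
Visit M → queue []

Visit order: R, F, H, J, L, N, T, E, P, G, I, Q, O, S, K, M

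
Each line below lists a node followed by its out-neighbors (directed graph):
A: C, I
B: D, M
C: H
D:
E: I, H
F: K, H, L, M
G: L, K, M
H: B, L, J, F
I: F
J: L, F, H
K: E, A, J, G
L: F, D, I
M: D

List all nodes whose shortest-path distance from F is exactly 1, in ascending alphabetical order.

Level 0: F
Level 1: H, K, L, M
Level 2: A, B, D, E, G, I, J
Level 3: C

H, K, L, M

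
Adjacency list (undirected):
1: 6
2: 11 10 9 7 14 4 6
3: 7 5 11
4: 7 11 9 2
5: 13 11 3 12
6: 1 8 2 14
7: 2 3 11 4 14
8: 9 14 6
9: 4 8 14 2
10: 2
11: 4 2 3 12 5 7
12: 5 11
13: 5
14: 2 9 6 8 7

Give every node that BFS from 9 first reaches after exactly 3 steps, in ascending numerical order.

1, 3, 5, 12

Level 0: 9
Level 1: 2, 4, 8, 14
Level 2: 6, 7, 10, 11
Level 3: 1, 3, 5, 12
Level 4: 13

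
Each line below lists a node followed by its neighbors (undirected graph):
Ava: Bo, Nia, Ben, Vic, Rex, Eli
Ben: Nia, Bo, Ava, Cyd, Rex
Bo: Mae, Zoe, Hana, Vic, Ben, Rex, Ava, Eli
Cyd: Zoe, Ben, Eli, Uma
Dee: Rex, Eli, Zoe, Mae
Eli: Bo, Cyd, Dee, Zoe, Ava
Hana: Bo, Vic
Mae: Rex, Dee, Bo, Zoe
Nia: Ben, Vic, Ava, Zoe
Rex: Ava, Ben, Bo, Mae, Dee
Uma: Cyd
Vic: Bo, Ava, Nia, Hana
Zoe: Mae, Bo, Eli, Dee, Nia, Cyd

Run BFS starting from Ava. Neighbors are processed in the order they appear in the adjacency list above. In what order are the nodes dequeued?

Ava -> Bo -> Nia -> Ben -> Vic -> Rex -> Eli -> Mae -> Zoe -> Hana -> Cyd -> Dee -> Uma

Visit Ava; enqueue Bo, Nia, Ben, Vic, Rex, Eli → queue [Bo, Nia, Ben, Vic, Rex, Eli]
Visit Bo; enqueue Mae, Zoe, Hana → queue [Nia, Ben, Vic, Rex, Eli, Mae, Zoe, Hana]
Visit Nia → queue [Ben, Vic, Rex, Eli, Mae, Zoe, Hana]
Visit Ben; enqueue Cyd → queue [Vic, Rex, Eli, Mae, Zoe, Hana, Cyd]
Visit Vic → queue [Rex, Eli, Mae, Zoe, Hana, Cyd]
Visit Rex; enqueue Dee → queue [Eli, Mae, Zoe, Hana, Cyd, Dee]
Visit Eli → queue [Mae, Zoe, Hana, Cyd, Dee]
Visit Mae → queue [Zoe, Hana, Cyd, Dee]
Visit Zoe → queue [Hana, Cyd, Dee]
Visit Hana → queue [Cyd, Dee]
Visit Cyd; enqueue Uma → queue [Dee, Uma]
Visit Dee → queue [Uma]
Visit Uma → queue []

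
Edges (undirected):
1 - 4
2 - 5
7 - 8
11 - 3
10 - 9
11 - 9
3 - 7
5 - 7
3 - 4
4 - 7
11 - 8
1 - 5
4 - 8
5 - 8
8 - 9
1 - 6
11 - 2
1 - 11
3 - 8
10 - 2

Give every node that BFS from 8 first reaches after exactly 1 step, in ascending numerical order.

Level 0: 8
Level 1: 3, 4, 5, 7, 9, 11
Level 2: 1, 2, 10
Level 3: 6

3, 4, 5, 7, 9, 11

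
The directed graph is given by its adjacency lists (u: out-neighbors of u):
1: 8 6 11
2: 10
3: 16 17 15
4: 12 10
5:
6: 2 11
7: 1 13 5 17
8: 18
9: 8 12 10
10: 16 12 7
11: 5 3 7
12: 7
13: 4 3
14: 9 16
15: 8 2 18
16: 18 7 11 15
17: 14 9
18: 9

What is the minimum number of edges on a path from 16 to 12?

3

Level 0: 16
Level 1: 7, 11, 15, 18
Level 2: 1, 2, 3, 5, 8, 9, 13, 17
Level 3: 4, 6, 10, 12, 14
12 first appears at level 3.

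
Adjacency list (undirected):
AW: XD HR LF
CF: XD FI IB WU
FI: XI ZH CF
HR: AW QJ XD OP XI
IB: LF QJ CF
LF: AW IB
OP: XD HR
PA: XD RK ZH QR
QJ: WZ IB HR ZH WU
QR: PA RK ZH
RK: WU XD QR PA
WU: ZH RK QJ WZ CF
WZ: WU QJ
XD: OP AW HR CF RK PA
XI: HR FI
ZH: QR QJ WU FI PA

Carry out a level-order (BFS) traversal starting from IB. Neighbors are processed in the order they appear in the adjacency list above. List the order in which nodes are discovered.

Visit IB; enqueue LF, QJ, CF → queue [LF, QJ, CF]
Visit LF; enqueue AW → queue [QJ, CF, AW]
Visit QJ; enqueue WZ, HR, ZH, WU → queue [CF, AW, WZ, HR, ZH, WU]
Visit CF; enqueue XD, FI → queue [AW, WZ, HR, ZH, WU, XD, FI]
Visit AW → queue [WZ, HR, ZH, WU, XD, FI]
Visit WZ → queue [HR, ZH, WU, XD, FI]
Visit HR; enqueue OP, XI → queue [ZH, WU, XD, FI, OP, XI]
Visit ZH; enqueue QR, PA → queue [WU, XD, FI, OP, XI, QR, PA]
Visit WU; enqueue RK → queue [XD, FI, OP, XI, QR, PA, RK]
Visit XD → queue [FI, OP, XI, QR, PA, RK]
Visit FI → queue [OP, XI, QR, PA, RK]
Visit OP → queue [XI, QR, PA, RK]
Visit XI → queue [QR, PA, RK]
Visit QR → queue [PA, RK]
Visit PA → queue [RK]
Visit RK → queue []

IB, LF, QJ, CF, AW, WZ, HR, ZH, WU, XD, FI, OP, XI, QR, PA, RK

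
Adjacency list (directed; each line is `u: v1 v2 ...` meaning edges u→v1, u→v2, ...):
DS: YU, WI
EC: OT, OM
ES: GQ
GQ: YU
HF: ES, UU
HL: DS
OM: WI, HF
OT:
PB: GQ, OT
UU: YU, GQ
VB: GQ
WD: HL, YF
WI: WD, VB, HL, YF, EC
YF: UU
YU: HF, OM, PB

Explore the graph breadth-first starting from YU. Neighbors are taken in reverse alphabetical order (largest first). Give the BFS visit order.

Visit YU; enqueue PB, OM, HF → queue [PB, OM, HF]
Visit PB; enqueue OT, GQ → queue [OM, HF, OT, GQ]
Visit OM; enqueue WI → queue [HF, OT, GQ, WI]
Visit HF; enqueue UU, ES → queue [OT, GQ, WI, UU, ES]
Visit OT → queue [GQ, WI, UU, ES]
Visit GQ → queue [WI, UU, ES]
Visit WI; enqueue YF, WD, VB, HL, EC → queue [UU, ES, YF, WD, VB, HL, EC]
Visit UU → queue [ES, YF, WD, VB, HL, EC]
Visit ES → queue [YF, WD, VB, HL, EC]
Visit YF → queue [WD, VB, HL, EC]
Visit WD → queue [VB, HL, EC]
Visit VB → queue [HL, EC]
Visit HL; enqueue DS → queue [EC, DS]
Visit EC → queue [DS]
Visit DS → queue []

YU → PB → OM → HF → OT → GQ → WI → UU → ES → YF → WD → VB → HL → EC → DS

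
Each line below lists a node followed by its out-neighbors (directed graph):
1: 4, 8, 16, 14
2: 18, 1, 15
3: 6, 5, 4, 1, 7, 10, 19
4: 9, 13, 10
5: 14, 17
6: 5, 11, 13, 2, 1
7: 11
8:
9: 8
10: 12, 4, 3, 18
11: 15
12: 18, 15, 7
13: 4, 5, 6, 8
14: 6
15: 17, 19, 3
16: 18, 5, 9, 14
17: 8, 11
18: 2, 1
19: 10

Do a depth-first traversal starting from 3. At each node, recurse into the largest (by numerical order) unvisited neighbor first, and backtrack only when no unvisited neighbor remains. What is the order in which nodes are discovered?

Visit 3
3 → 19
19 → 10
10 → 18
18 → 2
2 → 15
15 → 17
17 → 11
17 → 8
2 → 1
1 → 16
16 → 14
14 → 6
6 → 13
13 → 5
13 → 4
4 → 9
10 → 12
12 → 7

3 -> 19 -> 10 -> 18 -> 2 -> 15 -> 17 -> 11 -> 8 -> 1 -> 16 -> 14 -> 6 -> 13 -> 5 -> 4 -> 9 -> 12 -> 7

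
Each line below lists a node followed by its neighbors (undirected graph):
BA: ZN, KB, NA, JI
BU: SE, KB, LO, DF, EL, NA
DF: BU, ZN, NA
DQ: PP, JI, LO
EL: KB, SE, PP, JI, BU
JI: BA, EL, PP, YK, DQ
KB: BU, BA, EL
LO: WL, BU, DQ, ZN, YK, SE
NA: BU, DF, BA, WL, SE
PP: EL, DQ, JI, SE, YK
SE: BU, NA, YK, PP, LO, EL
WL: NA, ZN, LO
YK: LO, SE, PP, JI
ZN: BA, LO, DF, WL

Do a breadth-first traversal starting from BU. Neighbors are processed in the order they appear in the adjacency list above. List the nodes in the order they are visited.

Visit BU; enqueue SE, KB, LO, DF, EL, NA → queue [SE, KB, LO, DF, EL, NA]
Visit SE; enqueue YK, PP → queue [KB, LO, DF, EL, NA, YK, PP]
Visit KB; enqueue BA → queue [LO, DF, EL, NA, YK, PP, BA]
Visit LO; enqueue WL, DQ, ZN → queue [DF, EL, NA, YK, PP, BA, WL, DQ, ZN]
Visit DF → queue [EL, NA, YK, PP, BA, WL, DQ, ZN]
Visit EL; enqueue JI → queue [NA, YK, PP, BA, WL, DQ, ZN, JI]
Visit NA → queue [YK, PP, BA, WL, DQ, ZN, JI]
Visit YK → queue [PP, BA, WL, DQ, ZN, JI]
Visit PP → queue [BA, WL, DQ, ZN, JI]
Visit BA → queue [WL, DQ, ZN, JI]
Visit WL → queue [DQ, ZN, JI]
Visit DQ → queue [ZN, JI]
Visit ZN → queue [JI]
Visit JI → queue []

BU, SE, KB, LO, DF, EL, NA, YK, PP, BA, WL, DQ, ZN, JI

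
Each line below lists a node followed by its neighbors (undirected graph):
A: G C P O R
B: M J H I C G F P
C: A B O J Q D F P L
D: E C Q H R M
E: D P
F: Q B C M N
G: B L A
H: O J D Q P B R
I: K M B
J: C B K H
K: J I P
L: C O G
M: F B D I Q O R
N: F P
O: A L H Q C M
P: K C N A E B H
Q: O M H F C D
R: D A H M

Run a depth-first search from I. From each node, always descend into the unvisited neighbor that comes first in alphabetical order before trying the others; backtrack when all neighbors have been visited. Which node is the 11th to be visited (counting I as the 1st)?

P

Visit I
I → B
B → C
C → A
A → G
G → L
L → O
O → H
H → D
D → E
E → P
P → K
K → J
P → N
N → F
F → M
M → Q
M → R

Visit order: I, B, C, A, G, L, O, H, D, E, P, K, J, N, F, M, Q, R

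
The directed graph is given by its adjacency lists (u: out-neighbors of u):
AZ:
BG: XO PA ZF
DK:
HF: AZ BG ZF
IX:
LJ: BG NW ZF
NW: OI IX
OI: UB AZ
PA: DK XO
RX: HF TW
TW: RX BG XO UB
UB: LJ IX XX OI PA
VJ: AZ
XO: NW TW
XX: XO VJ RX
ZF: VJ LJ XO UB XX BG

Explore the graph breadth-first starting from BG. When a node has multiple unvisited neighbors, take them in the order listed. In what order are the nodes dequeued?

BG, XO, PA, ZF, NW, TW, DK, VJ, LJ, UB, XX, OI, IX, RX, AZ, HF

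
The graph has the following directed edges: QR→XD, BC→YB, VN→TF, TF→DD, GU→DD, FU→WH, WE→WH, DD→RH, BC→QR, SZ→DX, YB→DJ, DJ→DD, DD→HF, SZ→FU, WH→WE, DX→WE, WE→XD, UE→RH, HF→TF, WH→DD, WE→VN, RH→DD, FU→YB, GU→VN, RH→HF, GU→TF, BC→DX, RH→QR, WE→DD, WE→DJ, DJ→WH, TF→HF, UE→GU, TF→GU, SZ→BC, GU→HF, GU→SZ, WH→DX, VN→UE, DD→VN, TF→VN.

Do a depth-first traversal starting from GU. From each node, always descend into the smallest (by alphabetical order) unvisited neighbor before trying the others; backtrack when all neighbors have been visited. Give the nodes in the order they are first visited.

GU, DD, HF, TF, VN, UE, RH, QR, XD, SZ, BC, DX, WE, DJ, WH, YB, FU

Visit GU
GU → DD
DD → HF
HF → TF
TF → VN
VN → UE
UE → RH
RH → QR
QR → XD
GU → SZ
SZ → BC
BC → DX
DX → WE
WE → DJ
DJ → WH
BC → YB
SZ → FU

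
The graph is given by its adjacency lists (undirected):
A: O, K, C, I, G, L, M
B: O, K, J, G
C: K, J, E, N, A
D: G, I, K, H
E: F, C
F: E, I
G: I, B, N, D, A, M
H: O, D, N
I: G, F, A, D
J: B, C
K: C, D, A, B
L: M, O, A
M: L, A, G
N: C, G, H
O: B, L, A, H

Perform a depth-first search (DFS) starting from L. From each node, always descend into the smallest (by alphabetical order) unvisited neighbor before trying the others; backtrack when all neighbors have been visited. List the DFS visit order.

L, A, C, E, F, I, D, G, B, J, K, O, H, N, M

Visit L
L → A
A → C
C → E
E → F
F → I
I → D
D → G
G → B
B → J
B → K
B → O
O → H
H → N
G → M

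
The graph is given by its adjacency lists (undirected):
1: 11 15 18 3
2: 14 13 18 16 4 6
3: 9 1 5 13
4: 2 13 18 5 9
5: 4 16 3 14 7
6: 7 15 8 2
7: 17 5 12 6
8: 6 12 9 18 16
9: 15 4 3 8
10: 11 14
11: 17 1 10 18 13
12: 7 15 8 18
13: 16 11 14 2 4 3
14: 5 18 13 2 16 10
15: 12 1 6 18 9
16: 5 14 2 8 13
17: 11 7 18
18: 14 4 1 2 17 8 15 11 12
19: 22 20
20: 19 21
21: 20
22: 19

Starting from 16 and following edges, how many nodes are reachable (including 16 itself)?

18

BFS from 16 visits: 16, 14, 13, 8, 5, 2, 18, 10, 11, 4, 3, 12, 9, 6, 7, 17, 15, 1
Reachable nodes: 18 of 22 total.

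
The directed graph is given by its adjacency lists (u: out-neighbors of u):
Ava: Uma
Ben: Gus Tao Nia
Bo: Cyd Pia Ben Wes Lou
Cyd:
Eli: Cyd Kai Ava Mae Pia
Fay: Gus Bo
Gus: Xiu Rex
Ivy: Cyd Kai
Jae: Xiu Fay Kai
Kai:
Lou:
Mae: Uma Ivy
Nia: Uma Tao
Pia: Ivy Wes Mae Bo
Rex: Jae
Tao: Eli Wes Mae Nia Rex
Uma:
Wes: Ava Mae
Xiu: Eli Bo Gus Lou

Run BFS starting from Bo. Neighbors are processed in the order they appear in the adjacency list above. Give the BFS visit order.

Bo -> Cyd -> Pia -> Ben -> Wes -> Lou -> Ivy -> Mae -> Gus -> Tao -> Nia -> Ava -> Kai -> Uma -> Xiu -> Rex -> Eli -> Jae -> Fay

Visit Bo; enqueue Cyd, Pia, Ben, Wes, Lou → queue [Cyd, Pia, Ben, Wes, Lou]
Visit Cyd → queue [Pia, Ben, Wes, Lou]
Visit Pia; enqueue Ivy, Mae → queue [Ben, Wes, Lou, Ivy, Mae]
Visit Ben; enqueue Gus, Tao, Nia → queue [Wes, Lou, Ivy, Mae, Gus, Tao, Nia]
Visit Wes; enqueue Ava → queue [Lou, Ivy, Mae, Gus, Tao, Nia, Ava]
Visit Lou → queue [Ivy, Mae, Gus, Tao, Nia, Ava]
Visit Ivy; enqueue Kai → queue [Mae, Gus, Tao, Nia, Ava, Kai]
Visit Mae; enqueue Uma → queue [Gus, Tao, Nia, Ava, Kai, Uma]
Visit Gus; enqueue Xiu, Rex → queue [Tao, Nia, Ava, Kai, Uma, Xiu, Rex]
Visit Tao; enqueue Eli → queue [Nia, Ava, Kai, Uma, Xiu, Rex, Eli]
Visit Nia → queue [Ava, Kai, Uma, Xiu, Rex, Eli]
Visit Ava → queue [Kai, Uma, Xiu, Rex, Eli]
Visit Kai → queue [Uma, Xiu, Rex, Eli]
Visit Uma → queue [Xiu, Rex, Eli]
Visit Xiu → queue [Rex, Eli]
Visit Rex; enqueue Jae → queue [Eli, Jae]
Visit Eli → queue [Jae]
Visit Jae; enqueue Fay → queue [Fay]
Visit Fay → queue []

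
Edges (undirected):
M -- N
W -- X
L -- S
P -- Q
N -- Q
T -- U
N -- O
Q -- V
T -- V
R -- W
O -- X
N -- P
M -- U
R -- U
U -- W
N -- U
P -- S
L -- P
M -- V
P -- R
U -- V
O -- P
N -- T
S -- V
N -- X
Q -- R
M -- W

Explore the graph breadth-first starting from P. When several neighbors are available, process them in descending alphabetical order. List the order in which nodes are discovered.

P, S, R, Q, O, N, L, V, W, U, X, T, M

Visit P; enqueue S, R, Q, O, N, L → queue [S, R, Q, O, N, L]
Visit S; enqueue V → queue [R, Q, O, N, L, V]
Visit R; enqueue W, U → queue [Q, O, N, L, V, W, U]
Visit Q → queue [O, N, L, V, W, U]
Visit O; enqueue X → queue [N, L, V, W, U, X]
Visit N; enqueue T, M → queue [L, V, W, U, X, T, M]
Visit L → queue [V, W, U, X, T, M]
Visit V → queue [W, U, X, T, M]
Visit W → queue [U, X, T, M]
Visit U → queue [X, T, M]
Visit X → queue [T, M]
Visit T → queue [M]
Visit M → queue []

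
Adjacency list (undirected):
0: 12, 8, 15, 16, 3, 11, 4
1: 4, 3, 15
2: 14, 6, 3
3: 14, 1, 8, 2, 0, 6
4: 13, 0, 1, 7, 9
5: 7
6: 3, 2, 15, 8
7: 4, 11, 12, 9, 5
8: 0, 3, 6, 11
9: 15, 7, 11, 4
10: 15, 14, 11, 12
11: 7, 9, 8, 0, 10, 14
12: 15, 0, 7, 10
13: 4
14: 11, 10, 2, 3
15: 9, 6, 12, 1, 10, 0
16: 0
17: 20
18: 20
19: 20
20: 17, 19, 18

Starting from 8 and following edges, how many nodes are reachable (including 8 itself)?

17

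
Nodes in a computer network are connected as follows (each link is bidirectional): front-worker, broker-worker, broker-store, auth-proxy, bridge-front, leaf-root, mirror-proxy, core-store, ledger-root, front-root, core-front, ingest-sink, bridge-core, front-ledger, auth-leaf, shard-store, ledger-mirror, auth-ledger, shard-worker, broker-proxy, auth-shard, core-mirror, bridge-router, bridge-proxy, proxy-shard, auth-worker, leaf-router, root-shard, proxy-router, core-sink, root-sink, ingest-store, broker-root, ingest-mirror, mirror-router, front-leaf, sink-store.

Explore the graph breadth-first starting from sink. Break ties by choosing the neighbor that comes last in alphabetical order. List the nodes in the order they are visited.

sink store root ingest core shard broker ledger leaf front mirror bridge worker proxy auth router

Visit sink; enqueue store, root, ingest, core → queue [store, root, ingest, core]
Visit store; enqueue shard, broker → queue [root, ingest, core, shard, broker]
Visit root; enqueue ledger, leaf, front → queue [ingest, core, shard, broker, ledger, leaf, front]
Visit ingest; enqueue mirror → queue [core, shard, broker, ledger, leaf, front, mirror]
Visit core; enqueue bridge → queue [shard, broker, ledger, leaf, front, mirror, bridge]
Visit shard; enqueue worker, proxy, auth → queue [broker, ledger, leaf, front, mirror, bridge, worker, proxy, auth]
Visit broker → queue [ledger, leaf, front, mirror, bridge, worker, proxy, auth]
Visit ledger → queue [leaf, front, mirror, bridge, worker, proxy, auth]
Visit leaf; enqueue router → queue [front, mirror, bridge, worker, proxy, auth, router]
Visit front → queue [mirror, bridge, worker, proxy, auth, router]
Visit mirror → queue [bridge, worker, proxy, auth, router]
Visit bridge → queue [worker, proxy, auth, router]
Visit worker → queue [proxy, auth, router]
Visit proxy → queue [auth, router]
Visit auth → queue [router]
Visit router → queue []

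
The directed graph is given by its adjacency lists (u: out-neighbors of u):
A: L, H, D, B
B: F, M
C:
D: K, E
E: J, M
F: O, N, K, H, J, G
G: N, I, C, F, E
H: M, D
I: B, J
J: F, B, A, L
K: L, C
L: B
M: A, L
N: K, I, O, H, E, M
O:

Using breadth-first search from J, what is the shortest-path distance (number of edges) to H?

Level 0: J
Level 1: A, B, F, L
Level 2: D, G, H, K, M, N, O
Level 3: C, E, I
H first appears at level 2.

2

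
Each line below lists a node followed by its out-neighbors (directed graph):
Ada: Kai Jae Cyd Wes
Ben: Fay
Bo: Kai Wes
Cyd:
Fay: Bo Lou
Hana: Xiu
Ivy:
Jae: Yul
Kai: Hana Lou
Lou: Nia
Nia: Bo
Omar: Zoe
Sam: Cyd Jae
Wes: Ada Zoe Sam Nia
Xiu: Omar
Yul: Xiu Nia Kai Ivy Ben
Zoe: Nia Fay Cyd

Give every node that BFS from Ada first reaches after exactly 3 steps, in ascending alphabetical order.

Level 0: Ada
Level 1: Cyd, Jae, Kai, Wes
Level 2: Hana, Lou, Nia, Sam, Yul, Zoe
Level 3: Ben, Bo, Fay, Ivy, Xiu
Level 4: Omar

Ben, Bo, Fay, Ivy, Xiu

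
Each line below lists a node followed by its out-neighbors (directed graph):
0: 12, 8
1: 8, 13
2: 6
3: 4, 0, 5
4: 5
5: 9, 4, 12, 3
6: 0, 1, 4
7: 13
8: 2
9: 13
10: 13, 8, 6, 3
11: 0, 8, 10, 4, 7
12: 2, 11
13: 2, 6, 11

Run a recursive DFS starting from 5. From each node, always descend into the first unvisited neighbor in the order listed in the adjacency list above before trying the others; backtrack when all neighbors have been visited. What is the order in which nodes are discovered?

Visit 5
5 → 9
9 → 13
13 → 2
2 → 6
6 → 0
0 → 12
12 → 11
11 → 8
11 → 10
10 → 3
3 → 4
11 → 7
6 → 1

5, 9, 13, 2, 6, 0, 12, 11, 8, 10, 3, 4, 7, 1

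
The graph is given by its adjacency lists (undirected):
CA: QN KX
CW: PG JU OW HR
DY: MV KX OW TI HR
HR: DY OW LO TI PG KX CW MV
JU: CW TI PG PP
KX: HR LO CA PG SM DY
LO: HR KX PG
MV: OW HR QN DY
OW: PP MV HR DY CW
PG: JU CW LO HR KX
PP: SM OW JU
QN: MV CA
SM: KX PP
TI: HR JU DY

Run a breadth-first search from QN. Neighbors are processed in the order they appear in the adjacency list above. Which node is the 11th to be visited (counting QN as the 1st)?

Visit QN; enqueue MV, CA → queue [MV, CA]
Visit MV; enqueue OW, HR, DY → queue [CA, OW, HR, DY]
Visit CA; enqueue KX → queue [OW, HR, DY, KX]
Visit OW; enqueue PP, CW → queue [HR, DY, KX, PP, CW]
Visit HR; enqueue LO, TI, PG → queue [DY, KX, PP, CW, LO, TI, PG]
Visit DY → queue [KX, PP, CW, LO, TI, PG]
Visit KX; enqueue SM → queue [PP, CW, LO, TI, PG, SM]
Visit PP; enqueue JU → queue [CW, LO, TI, PG, SM, JU]
Visit CW → queue [LO, TI, PG, SM, JU]
Visit LO → queue [TI, PG, SM, JU]
Visit TI → queue [PG, SM, JU]
Visit PG → queue [SM, JU]
Visit SM → queue [JU]
Visit JU → queue []

Visit order: QN, MV, CA, OW, HR, DY, KX, PP, CW, LO, TI, PG, SM, JU

TI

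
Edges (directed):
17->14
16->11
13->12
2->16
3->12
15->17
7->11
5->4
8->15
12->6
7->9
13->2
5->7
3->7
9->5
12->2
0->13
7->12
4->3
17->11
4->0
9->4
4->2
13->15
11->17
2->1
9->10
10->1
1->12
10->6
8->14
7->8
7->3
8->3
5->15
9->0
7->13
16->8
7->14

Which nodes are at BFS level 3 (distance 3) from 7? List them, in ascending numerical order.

Level 0: 7
Level 1: 3, 8, 9, 11, 12, 13, 14
Level 2: 0, 2, 4, 5, 6, 10, 15, 17
Level 3: 1, 16

1, 16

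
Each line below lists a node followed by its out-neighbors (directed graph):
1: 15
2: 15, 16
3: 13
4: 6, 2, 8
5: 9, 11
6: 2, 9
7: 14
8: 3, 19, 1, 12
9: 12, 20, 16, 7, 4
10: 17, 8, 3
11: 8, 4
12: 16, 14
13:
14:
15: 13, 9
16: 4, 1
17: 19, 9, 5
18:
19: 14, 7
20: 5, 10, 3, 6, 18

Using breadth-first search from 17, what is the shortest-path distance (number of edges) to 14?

Level 0: 17
Level 1: 5, 9, 19
Level 2: 4, 7, 11, 12, 14, 16, 20
Level 3: 1, 2, 3, 6, 8, 10, 18
Level 4: 13, 15
14 first appears at level 2.

2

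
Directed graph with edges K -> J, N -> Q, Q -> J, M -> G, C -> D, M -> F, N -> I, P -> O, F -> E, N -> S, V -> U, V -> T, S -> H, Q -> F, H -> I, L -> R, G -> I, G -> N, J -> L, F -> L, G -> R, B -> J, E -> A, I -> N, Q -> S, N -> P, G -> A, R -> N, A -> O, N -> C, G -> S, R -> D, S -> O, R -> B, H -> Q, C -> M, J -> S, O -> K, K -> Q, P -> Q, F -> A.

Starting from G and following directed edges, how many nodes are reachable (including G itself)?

BFS from G visits: G, S, R, N, I, A, O, H, D, B, Q, P, C, K, J, F, M, L, E
Reachable nodes: 19 of 22 total.

19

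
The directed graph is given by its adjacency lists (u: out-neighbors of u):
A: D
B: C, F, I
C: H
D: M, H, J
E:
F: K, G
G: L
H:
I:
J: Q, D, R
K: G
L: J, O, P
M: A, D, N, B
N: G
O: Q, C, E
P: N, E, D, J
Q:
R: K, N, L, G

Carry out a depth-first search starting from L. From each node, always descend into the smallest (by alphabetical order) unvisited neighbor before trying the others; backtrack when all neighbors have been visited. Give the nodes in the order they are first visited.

Visit L
L → J
J → D
D → H
D → M
M → A
M → B
B → C
B → F
F → G
F → K
B → I
M → N
J → Q
J → R
L → O
O → E
L → P

L J D H M A B C F G K I N Q R O E P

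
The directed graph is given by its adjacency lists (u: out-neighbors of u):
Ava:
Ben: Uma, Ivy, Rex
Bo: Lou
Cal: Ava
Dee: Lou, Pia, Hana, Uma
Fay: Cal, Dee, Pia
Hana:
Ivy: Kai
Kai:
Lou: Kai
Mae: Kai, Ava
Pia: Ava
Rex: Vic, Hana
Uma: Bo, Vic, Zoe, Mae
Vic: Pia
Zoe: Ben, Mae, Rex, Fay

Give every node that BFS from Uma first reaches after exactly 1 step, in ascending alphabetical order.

Level 0: Uma
Level 1: Bo, Mae, Vic, Zoe
Level 2: Ava, Ben, Fay, Kai, Lou, Pia, Rex
Level 3: Cal, Dee, Hana, Ivy

Bo, Mae, Vic, Zoe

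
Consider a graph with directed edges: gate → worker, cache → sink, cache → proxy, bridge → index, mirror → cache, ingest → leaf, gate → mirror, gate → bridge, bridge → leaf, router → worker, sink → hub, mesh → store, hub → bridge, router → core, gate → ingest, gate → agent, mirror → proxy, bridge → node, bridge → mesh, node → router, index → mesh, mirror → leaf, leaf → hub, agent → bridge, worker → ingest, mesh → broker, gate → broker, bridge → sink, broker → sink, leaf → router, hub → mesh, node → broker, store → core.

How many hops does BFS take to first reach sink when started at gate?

2

Level 0: gate
Level 1: agent, bridge, broker, ingest, mirror, worker
Level 2: cache, index, leaf, mesh, node, proxy, sink
Level 3: hub, router, store
Level 4: core
sink first appears at level 2.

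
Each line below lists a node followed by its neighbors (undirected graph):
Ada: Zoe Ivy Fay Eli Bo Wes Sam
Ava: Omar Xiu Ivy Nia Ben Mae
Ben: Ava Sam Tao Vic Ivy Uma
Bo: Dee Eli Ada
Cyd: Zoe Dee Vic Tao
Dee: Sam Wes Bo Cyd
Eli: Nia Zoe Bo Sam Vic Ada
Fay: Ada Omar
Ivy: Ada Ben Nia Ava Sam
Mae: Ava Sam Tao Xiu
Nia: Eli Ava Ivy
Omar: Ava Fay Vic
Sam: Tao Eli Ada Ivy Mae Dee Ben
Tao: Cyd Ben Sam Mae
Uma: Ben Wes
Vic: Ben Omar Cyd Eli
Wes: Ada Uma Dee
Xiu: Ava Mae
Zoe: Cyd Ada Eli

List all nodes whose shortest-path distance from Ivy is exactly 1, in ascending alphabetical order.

Level 0: Ivy
Level 1: Ada, Ava, Ben, Nia, Sam
Level 2: Bo, Dee, Eli, Fay, Mae, Omar, Tao, Uma, Vic, Wes, Xiu, Zoe
Level 3: Cyd

Ada, Ava, Ben, Nia, Sam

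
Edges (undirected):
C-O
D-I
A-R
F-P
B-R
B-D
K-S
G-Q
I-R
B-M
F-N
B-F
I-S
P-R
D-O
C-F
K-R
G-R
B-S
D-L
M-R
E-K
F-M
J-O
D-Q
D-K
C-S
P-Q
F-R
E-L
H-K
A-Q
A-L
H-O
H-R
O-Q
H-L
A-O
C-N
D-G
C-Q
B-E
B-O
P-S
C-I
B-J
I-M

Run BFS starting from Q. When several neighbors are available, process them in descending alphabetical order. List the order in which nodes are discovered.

Visit Q; enqueue P, O, G, D, C, A → queue [P, O, G, D, C, A]
Visit P; enqueue S, R, F → queue [O, G, D, C, A, S, R, F]
Visit O; enqueue J, H, B → queue [G, D, C, A, S, R, F, J, H, B]
Visit G → queue [D, C, A, S, R, F, J, H, B]
Visit D; enqueue L, K, I → queue [C, A, S, R, F, J, H, B, L, K, I]
Visit C; enqueue N → queue [A, S, R, F, J, H, B, L, K, I, N]
Visit A → queue [S, R, F, J, H, B, L, K, I, N]
Visit S → queue [R, F, J, H, B, L, K, I, N]
Visit R; enqueue M → queue [F, J, H, B, L, K, I, N, M]
Visit F → queue [J, H, B, L, K, I, N, M]
Visit J → queue [H, B, L, K, I, N, M]
Visit H → queue [B, L, K, I, N, M]
Visit B; enqueue E → queue [L, K, I, N, M, E]
Visit L → queue [K, I, N, M, E]
Visit K → queue [I, N, M, E]
Visit I → queue [N, M, E]
Visit N → queue [M, E]
Visit M → queue [E]
Visit E → queue []

Q, P, O, G, D, C, A, S, R, F, J, H, B, L, K, I, N, M, E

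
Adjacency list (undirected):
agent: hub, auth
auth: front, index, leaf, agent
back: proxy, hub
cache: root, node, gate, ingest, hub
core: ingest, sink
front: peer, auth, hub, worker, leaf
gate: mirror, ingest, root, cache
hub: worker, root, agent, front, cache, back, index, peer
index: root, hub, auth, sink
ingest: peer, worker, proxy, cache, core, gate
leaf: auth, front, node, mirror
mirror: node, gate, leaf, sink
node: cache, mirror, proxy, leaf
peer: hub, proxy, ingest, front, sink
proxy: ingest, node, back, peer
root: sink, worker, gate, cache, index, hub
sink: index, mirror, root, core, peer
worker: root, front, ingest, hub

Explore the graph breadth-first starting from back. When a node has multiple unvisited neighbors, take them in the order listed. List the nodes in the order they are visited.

back proxy hub ingest node peer worker root agent front cache index core gate mirror leaf sink auth

Visit back; enqueue proxy, hub → queue [proxy, hub]
Visit proxy; enqueue ingest, node, peer → queue [hub, ingest, node, peer]
Visit hub; enqueue worker, root, agent, front, cache, index → queue [ingest, node, peer, worker, root, agent, front, cache, index]
Visit ingest; enqueue core, gate → queue [node, peer, worker, root, agent, front, cache, index, core, gate]
Visit node; enqueue mirror, leaf → queue [peer, worker, root, agent, front, cache, index, core, gate, mirror, leaf]
Visit peer; enqueue sink → queue [worker, root, agent, front, cache, index, core, gate, mirror, leaf, sink]
Visit worker → queue [root, agent, front, cache, index, core, gate, mirror, leaf, sink]
Visit root → queue [agent, front, cache, index, core, gate, mirror, leaf, sink]
Visit agent; enqueue auth → queue [front, cache, index, core, gate, mirror, leaf, sink, auth]
Visit front → queue [cache, index, core, gate, mirror, leaf, sink, auth]
Visit cache → queue [index, core, gate, mirror, leaf, sink, auth]
Visit index → queue [core, gate, mirror, leaf, sink, auth]
Visit core → queue [gate, mirror, leaf, sink, auth]
Visit gate → queue [mirror, leaf, sink, auth]
Visit mirror → queue [leaf, sink, auth]
Visit leaf → queue [sink, auth]
Visit sink → queue [auth]
Visit auth → queue []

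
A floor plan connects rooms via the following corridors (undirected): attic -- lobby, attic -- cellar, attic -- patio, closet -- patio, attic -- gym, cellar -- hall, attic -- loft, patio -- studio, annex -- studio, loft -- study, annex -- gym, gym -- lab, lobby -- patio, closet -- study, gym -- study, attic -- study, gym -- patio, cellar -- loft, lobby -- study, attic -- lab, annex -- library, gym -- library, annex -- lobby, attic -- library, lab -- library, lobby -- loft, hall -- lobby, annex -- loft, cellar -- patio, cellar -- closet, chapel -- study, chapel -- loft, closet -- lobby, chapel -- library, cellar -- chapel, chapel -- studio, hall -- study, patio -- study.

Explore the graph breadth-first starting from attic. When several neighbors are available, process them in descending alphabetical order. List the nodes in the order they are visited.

attic study patio loft lobby library lab gym cellar hall closet chapel studio annex

Visit attic; enqueue study, patio, loft, lobby, library, lab, gym, cellar → queue [study, patio, loft, lobby, library, lab, gym, cellar]
Visit study; enqueue hall, closet, chapel → queue [patio, loft, lobby, library, lab, gym, cellar, hall, closet, chapel]
Visit patio; enqueue studio → queue [loft, lobby, library, lab, gym, cellar, hall, closet, chapel, studio]
Visit loft; enqueue annex → queue [lobby, library, lab, gym, cellar, hall, closet, chapel, studio, annex]
Visit lobby → queue [library, lab, gym, cellar, hall, closet, chapel, studio, annex]
Visit library → queue [lab, gym, cellar, hall, closet, chapel, studio, annex]
Visit lab → queue [gym, cellar, hall, closet, chapel, studio, annex]
Visit gym → queue [cellar, hall, closet, chapel, studio, annex]
Visit cellar → queue [hall, closet, chapel, studio, annex]
Visit hall → queue [closet, chapel, studio, annex]
Visit closet → queue [chapel, studio, annex]
Visit chapel → queue [studio, annex]
Visit studio → queue [annex]
Visit annex → queue []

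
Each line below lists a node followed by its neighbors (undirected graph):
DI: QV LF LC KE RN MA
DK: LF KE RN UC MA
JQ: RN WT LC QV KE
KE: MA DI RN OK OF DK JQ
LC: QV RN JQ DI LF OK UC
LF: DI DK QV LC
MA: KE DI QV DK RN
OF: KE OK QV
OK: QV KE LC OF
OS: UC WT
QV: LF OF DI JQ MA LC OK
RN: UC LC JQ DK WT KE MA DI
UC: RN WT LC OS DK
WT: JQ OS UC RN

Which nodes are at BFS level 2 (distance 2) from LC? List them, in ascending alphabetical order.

DK, KE, MA, OF, OS, WT

Level 0: LC
Level 1: DI, JQ, LF, OK, QV, RN, UC
Level 2: DK, KE, MA, OF, OS, WT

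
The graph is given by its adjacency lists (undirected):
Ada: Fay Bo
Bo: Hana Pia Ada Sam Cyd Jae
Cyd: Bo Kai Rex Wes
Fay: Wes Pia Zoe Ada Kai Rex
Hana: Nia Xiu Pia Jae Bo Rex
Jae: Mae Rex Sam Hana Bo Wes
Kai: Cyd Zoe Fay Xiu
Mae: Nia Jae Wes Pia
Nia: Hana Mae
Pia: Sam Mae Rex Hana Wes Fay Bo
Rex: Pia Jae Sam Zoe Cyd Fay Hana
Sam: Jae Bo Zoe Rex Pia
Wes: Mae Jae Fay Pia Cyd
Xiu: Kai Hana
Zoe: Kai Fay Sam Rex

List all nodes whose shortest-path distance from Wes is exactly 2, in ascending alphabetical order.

Ada, Bo, Hana, Kai, Nia, Rex, Sam, Zoe

Level 0: Wes
Level 1: Cyd, Fay, Jae, Mae, Pia
Level 2: Ada, Bo, Hana, Kai, Nia, Rex, Sam, Zoe
Level 3: Xiu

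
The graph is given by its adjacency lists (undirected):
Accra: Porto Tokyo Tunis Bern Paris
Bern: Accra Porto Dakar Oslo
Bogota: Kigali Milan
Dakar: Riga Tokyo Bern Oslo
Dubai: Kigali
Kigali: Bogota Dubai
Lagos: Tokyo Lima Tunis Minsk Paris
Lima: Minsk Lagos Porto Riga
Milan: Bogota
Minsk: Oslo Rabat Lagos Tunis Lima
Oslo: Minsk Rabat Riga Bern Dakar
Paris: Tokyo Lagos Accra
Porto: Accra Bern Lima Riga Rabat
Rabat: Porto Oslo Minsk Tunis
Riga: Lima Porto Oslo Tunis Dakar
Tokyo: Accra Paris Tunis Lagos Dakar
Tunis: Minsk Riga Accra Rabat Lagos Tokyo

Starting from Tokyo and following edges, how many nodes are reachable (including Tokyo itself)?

BFS from Tokyo visits: Tokyo, Accra, Dakar, Lagos, Paris, Tunis, Bern, Porto, Oslo, Riga, Lima, Minsk, Rabat
Reachable nodes: 13 of 17 total.

13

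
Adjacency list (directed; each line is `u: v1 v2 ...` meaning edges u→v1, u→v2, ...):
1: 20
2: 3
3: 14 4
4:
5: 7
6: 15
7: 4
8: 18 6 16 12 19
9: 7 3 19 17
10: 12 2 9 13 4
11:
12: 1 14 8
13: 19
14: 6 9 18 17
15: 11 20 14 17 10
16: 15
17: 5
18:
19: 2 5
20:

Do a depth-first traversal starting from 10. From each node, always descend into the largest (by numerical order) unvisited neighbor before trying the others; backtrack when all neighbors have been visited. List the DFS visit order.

10, 13, 19, 5, 7, 4, 2, 3, 14, 18, 17, 9, 6, 15, 20, 11, 12, 8, 16, 1

Visit 10
10 → 13
13 → 19
19 → 5
5 → 7
7 → 4
19 → 2
2 → 3
3 → 14
14 → 18
14 → 17
14 → 9
14 → 6
6 → 15
15 → 20
15 → 11
10 → 12
12 → 8
8 → 16
12 → 1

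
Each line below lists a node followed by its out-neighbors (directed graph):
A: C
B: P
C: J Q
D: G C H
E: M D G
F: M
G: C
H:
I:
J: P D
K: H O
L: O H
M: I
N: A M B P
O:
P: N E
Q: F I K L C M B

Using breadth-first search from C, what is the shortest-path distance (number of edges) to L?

2

Level 0: C
Level 1: J, Q
Level 2: B, D, F, I, K, L, M, P
Level 3: E, G, H, N, O
Level 4: A
L first appears at level 2.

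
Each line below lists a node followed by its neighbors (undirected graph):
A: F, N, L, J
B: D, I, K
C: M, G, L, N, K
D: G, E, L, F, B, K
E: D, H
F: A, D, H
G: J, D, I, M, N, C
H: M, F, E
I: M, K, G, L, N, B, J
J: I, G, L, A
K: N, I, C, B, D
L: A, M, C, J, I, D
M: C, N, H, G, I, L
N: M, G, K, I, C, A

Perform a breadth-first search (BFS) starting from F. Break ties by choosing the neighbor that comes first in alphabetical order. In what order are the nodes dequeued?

Visit F; enqueue A, D, H → queue [A, D, H]
Visit A; enqueue J, L, N → queue [D, H, J, L, N]
Visit D; enqueue B, E, G, K → queue [H, J, L, N, B, E, G, K]
Visit H; enqueue M → queue [J, L, N, B, E, G, K, M]
Visit J; enqueue I → queue [L, N, B, E, G, K, M, I]
Visit L; enqueue C → queue [N, B, E, G, K, M, I, C]
Visit N → queue [B, E, G, K, M, I, C]
Visit B → queue [E, G, K, M, I, C]
Visit E → queue [G, K, M, I, C]
Visit G → queue [K, M, I, C]
Visit K → queue [M, I, C]
Visit M → queue [I, C]
Visit I → queue [C]
Visit C → queue []

F → A → D → H → J → L → N → B → E → G → K → M → I → C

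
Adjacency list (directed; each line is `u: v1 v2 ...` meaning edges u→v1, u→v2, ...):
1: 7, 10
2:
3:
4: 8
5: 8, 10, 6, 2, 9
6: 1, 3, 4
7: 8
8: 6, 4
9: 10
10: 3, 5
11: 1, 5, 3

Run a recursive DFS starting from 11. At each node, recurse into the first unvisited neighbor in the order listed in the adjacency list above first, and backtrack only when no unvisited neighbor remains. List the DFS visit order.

Visit 11
11 → 1
1 → 7
7 → 8
8 → 6
6 → 3
6 → 4
1 → 10
10 → 5
5 → 2
5 → 9

11 1 7 8 6 3 4 10 5 2 9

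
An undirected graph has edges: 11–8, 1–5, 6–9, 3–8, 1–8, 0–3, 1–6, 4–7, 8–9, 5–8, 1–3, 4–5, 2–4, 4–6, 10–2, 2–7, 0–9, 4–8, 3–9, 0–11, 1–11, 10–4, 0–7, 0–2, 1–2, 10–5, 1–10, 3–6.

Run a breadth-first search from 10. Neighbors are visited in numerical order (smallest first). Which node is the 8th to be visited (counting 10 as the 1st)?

8

Visit 10; enqueue 1, 2, 4, 5 → queue [1, 2, 4, 5]
Visit 1; enqueue 3, 6, 8, 11 → queue [2, 4, 5, 3, 6, 8, 11]
Visit 2; enqueue 0, 7 → queue [4, 5, 3, 6, 8, 11, 0, 7]
Visit 4 → queue [5, 3, 6, 8, 11, 0, 7]
Visit 5 → queue [3, 6, 8, 11, 0, 7]
Visit 3; enqueue 9 → queue [6, 8, 11, 0, 7, 9]
Visit 6 → queue [8, 11, 0, 7, 9]
Visit 8 → queue [11, 0, 7, 9]
Visit 11 → queue [0, 7, 9]
Visit 0 → queue [7, 9]
Visit 7 → queue [9]
Visit 9 → queue []

Visit order: 10, 1, 2, 4, 5, 3, 6, 8, 11, 0, 7, 9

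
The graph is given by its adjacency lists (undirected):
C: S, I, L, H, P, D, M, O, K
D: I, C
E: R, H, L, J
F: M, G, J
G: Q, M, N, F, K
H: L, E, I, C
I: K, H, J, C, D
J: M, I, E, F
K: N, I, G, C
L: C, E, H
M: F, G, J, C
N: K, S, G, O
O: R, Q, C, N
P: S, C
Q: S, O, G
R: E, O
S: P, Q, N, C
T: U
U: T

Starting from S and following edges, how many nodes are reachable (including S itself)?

17

BFS from S visits: S, P, Q, N, C, O, G, K, I, L, H, D, M, R, F, J, E
Reachable nodes: 17 of 19 total.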